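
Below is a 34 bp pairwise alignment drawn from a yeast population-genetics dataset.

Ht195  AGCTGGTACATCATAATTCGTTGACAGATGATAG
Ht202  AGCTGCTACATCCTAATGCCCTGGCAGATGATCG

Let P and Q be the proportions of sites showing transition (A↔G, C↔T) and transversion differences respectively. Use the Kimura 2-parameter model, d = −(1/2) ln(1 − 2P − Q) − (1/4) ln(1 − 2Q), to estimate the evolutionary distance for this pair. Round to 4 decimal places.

0.2408

Differing sites — 6:G/C (Tv); 13:A/C (Tv); 18:T/G (Tv); 20:G/C (Tv); 21:T/C (Ti); 24:A/G (Ti); 33:A/C (Tv).
Of the 7 differences, 2 transitions and 5 transversions over 34 sites: P = 2/34 = 0.058824, Q = 5/34 = 0.147059.
d = −0.5·ln(0.735293) − 0.25·ln(0.705882) = −0.5·(-0.307486) − 0.25·(-0.348307) = 0.2408.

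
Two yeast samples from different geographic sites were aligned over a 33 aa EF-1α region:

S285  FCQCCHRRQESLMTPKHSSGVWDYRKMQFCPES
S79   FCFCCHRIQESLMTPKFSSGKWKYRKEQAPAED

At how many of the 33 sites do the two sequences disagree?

Mismatches occur at site 3 (Q→F), site 8 (R→I), site 17 (H→F), site 21 (V→K), site 23 (D→K), site 27 (M→E), site 29 (F→A), site 30 (C→P), site 31 (P→A), site 33 (S→D).
That gives 10 mismatches out of 33 aligned sites, so the Hamming distance is 10.

10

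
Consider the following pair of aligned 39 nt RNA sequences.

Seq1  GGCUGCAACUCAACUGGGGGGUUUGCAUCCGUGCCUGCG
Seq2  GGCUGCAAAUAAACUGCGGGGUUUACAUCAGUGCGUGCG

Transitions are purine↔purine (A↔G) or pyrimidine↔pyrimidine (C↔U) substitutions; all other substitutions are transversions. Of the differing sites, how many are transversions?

Differing sites — 9:C/A (Tv); 11:C/A (Tv); 17:G/C (Tv); 25:G/A (Ti); 30:C/A (Tv); 35:C/G (Tv).
Of the 6 differences, 1 transition and 5 transversions, so the answer is 5.

5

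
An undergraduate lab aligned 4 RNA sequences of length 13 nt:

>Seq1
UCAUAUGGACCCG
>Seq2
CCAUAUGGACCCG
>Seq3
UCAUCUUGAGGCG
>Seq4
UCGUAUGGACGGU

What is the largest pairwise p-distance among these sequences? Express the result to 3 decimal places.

Pairwise Hamming distances:
  Seq1 vs Seq2: 1
  Seq1 vs Seq3: 4
  Seq1 vs Seq4: 4
  Seq2 vs Seq3: 5
  Seq2 vs Seq4: 5
  Seq3 vs Seq4: 6
The largest is 6 mismatches, between Seq3 and Seq4; p = 6/13 = 0.462.

0.462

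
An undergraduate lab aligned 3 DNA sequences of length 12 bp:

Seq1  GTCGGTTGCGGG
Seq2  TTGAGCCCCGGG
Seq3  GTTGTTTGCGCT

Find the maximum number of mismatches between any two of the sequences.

9

Pairwise Hamming distances:
  Seq1 vs Seq2: 6
  Seq1 vs Seq3: 4
  Seq2 vs Seq3: 9
The largest is 9, between Seq2 and Seq3.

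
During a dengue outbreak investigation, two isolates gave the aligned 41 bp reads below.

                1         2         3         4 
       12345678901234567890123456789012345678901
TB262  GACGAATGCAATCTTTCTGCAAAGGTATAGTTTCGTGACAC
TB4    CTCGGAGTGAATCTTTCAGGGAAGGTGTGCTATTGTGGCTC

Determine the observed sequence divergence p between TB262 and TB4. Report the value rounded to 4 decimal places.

0.3902

Mismatches occur at site 1 (G/C), site 2 (A/T), site 5 (A/G), site 7 (T/G), site 8 (G/T), site 9 (C/G), site 18 (T/A), site 20 (C/G), site 21 (A/G), site 27 (A/G), site 29 (A/G), site 30 (G/C), site 32 (T/A), site 34 (C/T), site 38 (A/G), site 40 (A/T).
There are 16 differences over 41 sites, so p = 16/41 = 0.3902.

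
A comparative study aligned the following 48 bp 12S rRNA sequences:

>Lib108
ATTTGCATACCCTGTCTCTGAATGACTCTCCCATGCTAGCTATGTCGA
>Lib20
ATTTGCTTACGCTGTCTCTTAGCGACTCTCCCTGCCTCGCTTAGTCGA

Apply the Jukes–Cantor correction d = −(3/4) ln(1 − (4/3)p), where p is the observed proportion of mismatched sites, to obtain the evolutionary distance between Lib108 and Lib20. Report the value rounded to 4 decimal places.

Mismatches occur at site 7 (A↔T), site 11 (C↔G), site 20 (G↔T), site 22 (A↔G), site 23 (T↔C), site 33 (A↔T), site 34 (T↔G), site 35 (G↔C), site 38 (A↔C), site 42 (A↔T), site 43 (T↔A).
p = 11/48 = 0.229167.
d = −0.75 · ln(1 − (4/3)·0.229167) = −0.75 · ln(0.694444) = −0.75 · (-0.364644) = 0.2735.

0.2735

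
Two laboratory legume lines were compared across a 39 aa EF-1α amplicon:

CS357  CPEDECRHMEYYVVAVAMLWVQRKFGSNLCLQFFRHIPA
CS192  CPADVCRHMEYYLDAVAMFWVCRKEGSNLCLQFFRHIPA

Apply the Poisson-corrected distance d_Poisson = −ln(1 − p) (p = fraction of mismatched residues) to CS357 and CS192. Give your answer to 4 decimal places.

Mismatches occur at site 3 (E→A), site 5 (E→V), site 13 (V→L), site 14 (V→D), site 19 (L→F), site 22 (Q→C), site 25 (F→E).
p = 7/39 = 0.179487.
d = −ln(1 − 0.179487) = −ln(0.820513) = 0.1978.

0.1978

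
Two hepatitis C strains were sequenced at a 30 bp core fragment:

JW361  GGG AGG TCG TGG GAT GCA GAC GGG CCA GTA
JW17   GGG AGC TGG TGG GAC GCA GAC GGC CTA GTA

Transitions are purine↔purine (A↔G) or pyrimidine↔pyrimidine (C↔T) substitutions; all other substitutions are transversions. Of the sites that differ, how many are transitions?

Mismatches occur at site 6 (G↔C, transversion), site 8 (C↔G, transversion), site 15 (T↔C, transition), site 24 (G↔C, transversion), site 26 (C↔T, transition).
Of the 5 differences, 2 transitions and 3 transversions, so the answer is 2.

2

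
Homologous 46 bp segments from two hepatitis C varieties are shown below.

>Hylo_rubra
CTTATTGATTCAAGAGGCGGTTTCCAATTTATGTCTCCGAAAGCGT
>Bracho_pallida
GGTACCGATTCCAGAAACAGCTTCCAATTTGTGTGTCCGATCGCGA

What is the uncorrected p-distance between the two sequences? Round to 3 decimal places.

0.304

Differing sites — 1:C/G; 2:T/G; 5:T/C; 6:T/C; 12:A/C; 16:G/A; 17:G/A; 19:G/A; 21:T/C; 31:A/G; 35:C/G; 41:A/T; 42:A/C; 46:T/A.
There are 14 differences over 46 sites, so p = 14/46 = 0.304.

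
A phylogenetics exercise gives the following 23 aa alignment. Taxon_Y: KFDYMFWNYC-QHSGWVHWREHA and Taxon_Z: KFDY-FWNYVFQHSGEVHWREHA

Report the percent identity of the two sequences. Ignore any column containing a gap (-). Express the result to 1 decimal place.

90.5%

Excluding the 2 gap columns leaves 21 comparable sites.
The sequences differ at positions 10 (C/V), 16 (W/E).
19 of the 21 comparable sites match, so the percent identity is 19/21 × 100 = 90.5%.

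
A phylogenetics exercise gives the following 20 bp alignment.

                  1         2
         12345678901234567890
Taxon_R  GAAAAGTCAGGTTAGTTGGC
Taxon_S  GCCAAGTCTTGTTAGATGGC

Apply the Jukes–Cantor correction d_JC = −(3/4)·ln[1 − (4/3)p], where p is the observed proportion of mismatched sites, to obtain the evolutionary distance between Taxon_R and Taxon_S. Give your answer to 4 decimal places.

Differing sites — 2:A/C; 3:A/C; 9:A/T; 10:G/T; 16:T/A.
p = 5/20 = 0.250000.
d = −0.75 · ln(1 − (4/3)·0.250000) = −0.75 · ln(0.666667) = −0.75 · (-0.405465) = 0.3041.

0.3041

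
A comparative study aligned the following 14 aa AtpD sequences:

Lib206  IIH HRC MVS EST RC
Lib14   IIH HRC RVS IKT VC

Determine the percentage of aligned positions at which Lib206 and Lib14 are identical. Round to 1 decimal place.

Differing sites — 7:M/R; 10:E/I; 11:S/K; 13:R/V.
10 of the 14 sites match, so the percent identity is 10/14 × 100 = 71.4%.

71.4%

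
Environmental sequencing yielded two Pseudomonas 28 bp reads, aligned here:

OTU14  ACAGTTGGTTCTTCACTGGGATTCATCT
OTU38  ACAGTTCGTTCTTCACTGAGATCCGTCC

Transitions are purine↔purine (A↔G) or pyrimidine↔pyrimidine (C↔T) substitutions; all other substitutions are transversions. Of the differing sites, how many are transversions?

Mismatches occur at site 7 (G/C, transversion), site 19 (G/A, transition), site 23 (T/C, transition), site 25 (A/G, transition), site 28 (T/C, transition).
Of the 5 differences, 4 transitions and 1 transversion, so the answer is 1.

1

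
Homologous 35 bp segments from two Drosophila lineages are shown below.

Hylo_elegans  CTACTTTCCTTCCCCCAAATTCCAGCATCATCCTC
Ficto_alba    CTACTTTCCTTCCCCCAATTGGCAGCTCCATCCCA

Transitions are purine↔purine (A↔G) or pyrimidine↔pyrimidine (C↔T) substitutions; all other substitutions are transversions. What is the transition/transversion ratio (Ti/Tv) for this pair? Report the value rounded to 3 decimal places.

0.400

The sequences differ at positions 19 (A/T, transversion), 21 (T/G, transversion), 22 (C/G, transversion), 27 (A/T, transversion), 28 (T/C, transition), 34 (T/C, transition), 35 (C/A, transversion).
Of the 7 differences, 2 transitions and 5 transversions, so Ti/Tv = 2/5 = 0.400.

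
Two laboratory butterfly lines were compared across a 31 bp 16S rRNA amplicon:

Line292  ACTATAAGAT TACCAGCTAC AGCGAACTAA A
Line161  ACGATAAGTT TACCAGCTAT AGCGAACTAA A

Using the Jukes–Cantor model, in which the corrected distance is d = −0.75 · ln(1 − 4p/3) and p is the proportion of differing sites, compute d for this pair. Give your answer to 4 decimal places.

0.1036

The sequences differ at positions 3 (T/G), 9 (A/T), 20 (C/T).
p = 3/31 = 0.096774.
d = −0.75 · ln(1 − (4/3)·0.096774) = −0.75 · ln(0.870968) = −0.75 · (-0.138150) = 0.1036.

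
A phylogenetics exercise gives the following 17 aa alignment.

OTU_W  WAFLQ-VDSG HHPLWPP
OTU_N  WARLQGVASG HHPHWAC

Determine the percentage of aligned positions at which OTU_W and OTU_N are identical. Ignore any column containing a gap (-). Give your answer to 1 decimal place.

Excluding the 1 gap column leaves 16 comparable sites.
Mismatches occur at site 3 (F/R), site 8 (D/A), site 14 (L/H), site 16 (P/A), site 17 (P/C).
11 of the 16 comparable sites match, so the percent identity is 11/16 × 100 = 68.8%.

68.8%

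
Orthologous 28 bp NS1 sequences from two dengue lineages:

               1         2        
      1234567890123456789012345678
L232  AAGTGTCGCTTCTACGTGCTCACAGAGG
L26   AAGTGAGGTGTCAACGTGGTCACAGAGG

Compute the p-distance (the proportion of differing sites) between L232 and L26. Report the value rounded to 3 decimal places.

0.214

The sequences differ at positions 6 (T/A), 7 (C/G), 9 (C/T), 10 (T/G), 13 (T/A), 19 (C/G).
There are 6 differences over 28 sites, so p = 6/28 = 0.214.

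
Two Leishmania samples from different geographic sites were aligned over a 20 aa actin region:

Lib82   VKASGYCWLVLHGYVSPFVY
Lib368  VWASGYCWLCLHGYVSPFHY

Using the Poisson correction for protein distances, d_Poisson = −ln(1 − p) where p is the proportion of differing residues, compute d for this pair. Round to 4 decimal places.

Mismatches occur at site 2 (K→W), site 10 (V→C), site 19 (V→H).
p = 3/20 = 0.150000.
d = −ln(1 − 0.150000) = −ln(0.850000) = 0.1625.

0.1625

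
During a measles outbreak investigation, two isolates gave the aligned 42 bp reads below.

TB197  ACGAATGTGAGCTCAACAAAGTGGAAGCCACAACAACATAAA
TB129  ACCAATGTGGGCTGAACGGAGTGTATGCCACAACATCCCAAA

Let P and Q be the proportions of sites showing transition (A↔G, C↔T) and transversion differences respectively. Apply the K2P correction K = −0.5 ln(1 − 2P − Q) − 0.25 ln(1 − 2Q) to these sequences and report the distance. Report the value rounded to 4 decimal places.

0.2869

The sequences differ at positions 3 (G/C, transversion), 10 (A/G, transition), 14 (C/G, transversion), 18 (A/G, transition), 19 (A/G, transition), 24 (G/T, transversion), 26 (A/T, transversion), 36 (A/T, transversion), 38 (A/C, transversion), 39 (T/C, transition).
Of the 10 differences, 4 transitions and 6 transversions over 42 sites: P = 4/42 = 0.095238, Q = 6/42 = 0.142857.
d = −0.5·ln(0.666667) − 0.25·ln(0.714286) = −0.5·(-0.405465) − 0.25·(-0.336472) = 0.2869.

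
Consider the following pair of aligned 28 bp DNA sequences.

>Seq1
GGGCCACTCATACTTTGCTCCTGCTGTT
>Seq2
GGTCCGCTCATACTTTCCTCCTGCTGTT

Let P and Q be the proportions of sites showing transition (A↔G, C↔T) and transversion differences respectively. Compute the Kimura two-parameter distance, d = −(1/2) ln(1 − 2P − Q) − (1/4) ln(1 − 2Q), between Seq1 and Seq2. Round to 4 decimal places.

0.1156

Mismatches occur at site 3 (G↔T, transversion), site 6 (A↔G, transition), site 17 (G↔C, transversion).
Of the 3 differences, 1 transition and 2 transversions over 28 sites: P = 1/28 = 0.035714, Q = 2/28 = 0.071429.
d = −0.5·ln(0.857143) − 0.25·ln(0.857142) = −0.5·(-0.154151) − 0.25·(-0.154152) = 0.1156.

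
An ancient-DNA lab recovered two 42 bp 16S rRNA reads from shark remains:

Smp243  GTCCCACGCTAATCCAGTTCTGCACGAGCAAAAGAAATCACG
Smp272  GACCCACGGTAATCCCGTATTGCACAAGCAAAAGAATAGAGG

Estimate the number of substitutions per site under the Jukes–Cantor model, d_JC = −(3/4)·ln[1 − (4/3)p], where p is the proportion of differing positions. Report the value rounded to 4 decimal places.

The sequences differ at positions 2 (T/A), 9 (C/G), 16 (A/C), 19 (T/A), 20 (C/T), 26 (G/A), 37 (A/T), 38 (T/A), 39 (C/G), 41 (C/G).
p = 10/42 = 0.238095.
d = −0.75 · ln(1 − (4/3)·0.238095) = −0.75 · ln(0.682540) = −0.75 · (-0.381934) = 0.2865.

0.2865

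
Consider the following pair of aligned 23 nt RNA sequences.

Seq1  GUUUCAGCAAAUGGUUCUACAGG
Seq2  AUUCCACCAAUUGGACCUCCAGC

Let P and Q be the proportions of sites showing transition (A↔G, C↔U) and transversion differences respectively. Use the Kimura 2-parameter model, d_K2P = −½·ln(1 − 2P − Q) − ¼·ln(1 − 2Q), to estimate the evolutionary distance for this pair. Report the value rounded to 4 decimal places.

Differing sites — 1:G/A (Ti); 4:U/C (Ti); 7:G/C (Tv); 11:A/U (Tv); 15:U/A (Tv); 16:U/C (Ti); 19:A/C (Tv); 23:G/C (Tv).
Of the 8 differences, 3 transitions and 5 transversions over 23 sites: P = 3/23 = 0.130435, Q = 5/23 = 0.217391.
d = −0.5·ln(0.521739) − 0.25·ln(0.565218) = −0.5·(-0.650588) − 0.25·(-0.570544) = 0.4679.

0.4679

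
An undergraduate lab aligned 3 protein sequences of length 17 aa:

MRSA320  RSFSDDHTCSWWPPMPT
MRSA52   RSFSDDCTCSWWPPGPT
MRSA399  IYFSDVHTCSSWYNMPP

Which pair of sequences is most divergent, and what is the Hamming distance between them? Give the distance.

9

Pairwise Hamming distances:
  MRSA320 vs MRSA52: 2
  MRSA320 vs MRSA399: 7
  MRSA52 vs MRSA399: 9
The largest is 9, between MRSA52 and MRSA399.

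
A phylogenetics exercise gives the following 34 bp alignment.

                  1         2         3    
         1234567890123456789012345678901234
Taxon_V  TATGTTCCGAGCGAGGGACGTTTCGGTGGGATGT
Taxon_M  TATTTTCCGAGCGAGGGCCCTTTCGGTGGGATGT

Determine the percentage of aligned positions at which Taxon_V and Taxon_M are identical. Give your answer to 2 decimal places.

91.18%

Differing sites — 4:G/T; 18:A/C; 20:G/C.
31 of the 34 sites match, so the percent identity is 31/34 × 100 = 91.18%.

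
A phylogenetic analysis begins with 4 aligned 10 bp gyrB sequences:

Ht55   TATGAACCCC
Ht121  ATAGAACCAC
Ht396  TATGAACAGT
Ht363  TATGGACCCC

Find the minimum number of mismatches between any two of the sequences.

1

Pairwise Hamming distances:
  Ht55 vs Ht121: 4
  Ht55 vs Ht396: 3
  Ht55 vs Ht363: 1
  Ht121 vs Ht396: 6
  Ht121 vs Ht363: 5
  Ht396 vs Ht363: 4
The smallest is 1, between Ht55 and Ht363.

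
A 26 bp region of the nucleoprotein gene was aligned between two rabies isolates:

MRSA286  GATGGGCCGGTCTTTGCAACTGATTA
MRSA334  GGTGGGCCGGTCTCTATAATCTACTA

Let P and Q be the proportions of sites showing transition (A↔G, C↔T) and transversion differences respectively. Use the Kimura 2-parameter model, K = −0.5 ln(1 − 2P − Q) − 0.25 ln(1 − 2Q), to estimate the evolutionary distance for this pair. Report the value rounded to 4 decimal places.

Mismatches occur at site 2 (A↔G, transition), site 14 (T↔C, transition), site 16 (G↔A, transition), site 17 (C↔T, transition), site 20 (C↔T, transition), site 21 (T↔C, transition), site 22 (G↔T, transversion), site 24 (T↔C, transition).
Of the 8 differences, 7 transitions and 1 transversion over 26 sites: P = 7/26 = 0.269231, Q = 1/26 = 0.038462.
d = −0.5·ln(0.423076) − 0.25·ln(0.923076) = −0.5·(-0.860203) − 0.25·(-0.080044) = 0.4501.

0.4501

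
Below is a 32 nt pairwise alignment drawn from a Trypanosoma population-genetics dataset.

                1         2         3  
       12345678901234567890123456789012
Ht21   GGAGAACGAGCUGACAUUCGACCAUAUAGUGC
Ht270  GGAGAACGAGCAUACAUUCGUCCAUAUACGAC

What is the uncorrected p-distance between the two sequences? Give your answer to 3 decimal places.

The sequences differ at positions 12 (U/A), 13 (G/U), 21 (A/U), 29 (G/C), 30 (U/G), 31 (G/A).
There are 6 differences over 32 sites, so p = 6/32 = 0.188.

0.188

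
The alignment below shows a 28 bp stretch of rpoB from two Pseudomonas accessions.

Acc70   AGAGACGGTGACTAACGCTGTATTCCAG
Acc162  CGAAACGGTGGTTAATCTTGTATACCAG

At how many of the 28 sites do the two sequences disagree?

8

The sequences differ at positions 1 (A/C), 4 (G/A), 11 (A/G), 12 (C/T), 16 (C/T), 17 (G/C), 18 (C/T), 24 (T/A).
That gives 8 mismatches out of 28 aligned sites, so the Hamming distance is 8.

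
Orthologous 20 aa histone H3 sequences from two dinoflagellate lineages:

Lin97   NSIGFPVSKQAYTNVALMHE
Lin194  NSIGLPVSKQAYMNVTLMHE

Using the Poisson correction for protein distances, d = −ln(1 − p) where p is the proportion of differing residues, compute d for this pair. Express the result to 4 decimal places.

0.1625

The sequences differ at positions 5 (F/L), 13 (T/M), 16 (A/T).
p = 3/20 = 0.150000.
d = −ln(1 − 0.150000) = −ln(0.850000) = 0.1625.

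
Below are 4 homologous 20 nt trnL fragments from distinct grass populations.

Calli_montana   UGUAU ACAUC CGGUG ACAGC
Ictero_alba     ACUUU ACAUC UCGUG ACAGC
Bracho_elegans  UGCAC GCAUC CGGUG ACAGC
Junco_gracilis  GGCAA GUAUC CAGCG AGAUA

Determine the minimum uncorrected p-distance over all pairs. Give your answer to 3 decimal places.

Pairwise Hamming distances:
  Calli_montana vs Ictero_alba: 5
  Calli_montana vs Bracho_elegans: 3
  Calli_montana vs Junco_gracilis: 10
  Ictero_alba vs Bracho_elegans: 8
  Ictero_alba vs Junco_gracilis: 13
  Bracho_elegans vs Junco_gracilis: 8
The smallest is 3 mismatches, between Calli_montana and Bracho_elegans; p = 3/20 = 0.150.

0.150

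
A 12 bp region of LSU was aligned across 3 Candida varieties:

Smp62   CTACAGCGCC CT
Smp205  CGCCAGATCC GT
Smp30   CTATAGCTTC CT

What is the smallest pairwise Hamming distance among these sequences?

Pairwise Hamming distances:
  Smp62 vs Smp205: 5
  Smp62 vs Smp30: 3
  Smp205 vs Smp30: 6
The smallest is 3, between Smp62 and Smp30.

3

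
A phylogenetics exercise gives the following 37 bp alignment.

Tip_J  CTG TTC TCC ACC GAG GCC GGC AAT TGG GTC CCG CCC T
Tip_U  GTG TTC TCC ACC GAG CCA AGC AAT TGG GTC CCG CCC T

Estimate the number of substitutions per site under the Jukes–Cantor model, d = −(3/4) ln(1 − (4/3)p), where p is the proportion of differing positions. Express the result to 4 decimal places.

0.1167

The sequences differ at positions 1 (C/G), 16 (G/C), 18 (C/A), 19 (G/A).
p = 4/37 = 0.108108.
d = −0.75 · ln(1 − (4/3)·0.108108) = −0.75 · ln(0.855856) = −0.75 · (-0.155653) = 0.1167.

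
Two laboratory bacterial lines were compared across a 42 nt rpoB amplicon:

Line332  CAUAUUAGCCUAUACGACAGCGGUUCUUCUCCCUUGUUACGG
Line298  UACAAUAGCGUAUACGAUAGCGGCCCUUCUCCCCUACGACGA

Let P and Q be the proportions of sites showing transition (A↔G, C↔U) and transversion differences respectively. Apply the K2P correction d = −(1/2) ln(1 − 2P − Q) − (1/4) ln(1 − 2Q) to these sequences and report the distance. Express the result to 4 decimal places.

0.3851

Differing sites — 1:C/U (Ti); 3:U/C (Ti); 5:U/A (Tv); 10:C/G (Tv); 18:C/U (Ti); 24:U/C (Ti); 25:U/C (Ti); 34:U/C (Ti); 36:G/A (Ti); 37:U/C (Ti); 38:U/G (Tv); 42:G/A (Ti).
Of the 12 differences, 9 transitions and 3 transversions over 42 sites: P = 9/42 = 0.214286, Q = 3/42 = 0.071429.
d = −0.5·ln(0.499999) − 0.25·ln(0.857142) = −0.5·(-0.693149) − 0.25·(-0.154152) = 0.3851.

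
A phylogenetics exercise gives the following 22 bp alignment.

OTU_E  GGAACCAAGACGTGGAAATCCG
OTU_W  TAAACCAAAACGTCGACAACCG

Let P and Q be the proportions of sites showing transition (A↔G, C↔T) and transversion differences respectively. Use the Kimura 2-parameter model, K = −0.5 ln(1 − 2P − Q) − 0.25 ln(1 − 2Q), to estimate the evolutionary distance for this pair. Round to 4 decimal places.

The sequences differ at positions 1 (G/T, transversion), 2 (G/A, transition), 9 (G/A, transition), 14 (G/C, transversion), 17 (A/C, transversion), 19 (T/A, transversion).
Of the 6 differences, 2 transitions and 4 transversions over 22 sites: P = 2/22 = 0.090909, Q = 4/22 = 0.181818.
d = −0.5·ln(0.636364) − 0.25·ln(0.636364) = −0.5·(-0.451985) − 0.25·(-0.451985) = 0.3390.

0.3390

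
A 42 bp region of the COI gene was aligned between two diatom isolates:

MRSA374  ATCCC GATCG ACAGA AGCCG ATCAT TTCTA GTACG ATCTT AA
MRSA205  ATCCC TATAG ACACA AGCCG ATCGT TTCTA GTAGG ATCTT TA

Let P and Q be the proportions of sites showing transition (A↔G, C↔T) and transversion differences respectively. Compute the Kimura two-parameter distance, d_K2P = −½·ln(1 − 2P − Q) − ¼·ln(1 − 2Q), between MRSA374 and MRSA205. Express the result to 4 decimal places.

0.1591

The sequences differ at positions 6 (G/T, transversion), 9 (C/A, transversion), 14 (G/C, transversion), 24 (A/G, transition), 34 (C/G, transversion), 41 (A/T, transversion).
Of the 6 differences, 1 transition and 5 transversions over 42 sites: P = 1/42 = 0.023810, Q = 5/42 = 0.119048.
d = −0.5·ln(0.833332) − 0.25·ln(0.761904) = −0.5·(-0.182323) − 0.25·(-0.271935) = 0.1591.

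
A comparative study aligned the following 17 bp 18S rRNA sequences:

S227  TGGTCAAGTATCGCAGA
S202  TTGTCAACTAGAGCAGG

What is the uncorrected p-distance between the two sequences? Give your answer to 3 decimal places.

0.294

Differing sites — 2:G/T; 8:G/C; 11:T/G; 12:C/A; 17:A/G.
There are 5 differences over 17 sites, so p = 5/17 = 0.294.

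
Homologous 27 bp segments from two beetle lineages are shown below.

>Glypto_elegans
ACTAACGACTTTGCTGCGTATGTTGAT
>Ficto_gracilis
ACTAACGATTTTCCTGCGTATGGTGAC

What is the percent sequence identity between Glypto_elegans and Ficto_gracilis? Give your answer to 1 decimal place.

The sequences differ at positions 9 (C/T), 13 (G/C), 23 (T/G), 27 (T/C).
23 of the 27 sites match, so the percent identity is 23/27 × 100 = 85.2%.

85.2%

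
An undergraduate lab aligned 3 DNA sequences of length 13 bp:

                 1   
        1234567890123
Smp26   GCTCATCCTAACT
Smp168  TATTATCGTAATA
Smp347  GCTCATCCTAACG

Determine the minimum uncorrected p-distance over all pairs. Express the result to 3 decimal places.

0.077

Pairwise Hamming distances:
  Smp26 vs Smp168: 6
  Smp26 vs Smp347: 1
  Smp168 vs Smp347: 6
The smallest is 1 mismatch, between Smp26 and Smp347; p = 1/13 = 0.077.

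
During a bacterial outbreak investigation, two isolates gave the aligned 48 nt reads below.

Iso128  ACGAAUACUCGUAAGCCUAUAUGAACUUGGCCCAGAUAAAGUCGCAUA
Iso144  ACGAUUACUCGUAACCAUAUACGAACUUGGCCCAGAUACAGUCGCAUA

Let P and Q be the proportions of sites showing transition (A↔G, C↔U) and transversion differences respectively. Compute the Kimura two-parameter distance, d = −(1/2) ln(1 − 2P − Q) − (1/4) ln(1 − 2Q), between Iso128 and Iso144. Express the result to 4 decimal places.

Differing sites — 5:A/U (Tv); 15:G/C (Tv); 17:C/A (Tv); 22:U/C (Ti); 39:A/C (Tv).
Of the 5 differences, 1 transition and 4 transversions over 48 sites: P = 1/48 = 0.020833, Q = 4/48 = 0.083333.
d = −0.5·ln(0.875001) − 0.25·ln(0.833334) = −0.5·(-0.133530) − 0.25·(-0.182321) = 0.1123.

0.1123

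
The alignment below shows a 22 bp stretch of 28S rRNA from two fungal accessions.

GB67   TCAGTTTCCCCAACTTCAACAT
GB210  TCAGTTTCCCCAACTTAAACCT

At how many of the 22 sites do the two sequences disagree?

The sequences differ at positions 17 (C/A), 21 (A/C).
That gives 2 mismatches out of 22 aligned sites, so the Hamming distance is 2.

2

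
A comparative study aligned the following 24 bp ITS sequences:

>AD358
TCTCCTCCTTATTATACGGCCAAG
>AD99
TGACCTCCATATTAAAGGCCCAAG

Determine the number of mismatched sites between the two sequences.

Mismatches occur at site 2 (C/G), site 3 (T/A), site 9 (T/A), site 15 (T/A), site 17 (C/G), site 19 (G/C).
That gives 6 mismatches out of 24 aligned sites, so the Hamming distance is 6.

6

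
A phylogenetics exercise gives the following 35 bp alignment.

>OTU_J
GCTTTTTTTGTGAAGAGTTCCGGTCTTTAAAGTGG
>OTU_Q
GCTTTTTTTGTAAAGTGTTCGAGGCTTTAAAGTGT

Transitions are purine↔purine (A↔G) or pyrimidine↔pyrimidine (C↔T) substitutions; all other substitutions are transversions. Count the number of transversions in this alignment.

The sequences differ at positions 12 (G/A, transition), 16 (A/T, transversion), 21 (C/G, transversion), 22 (G/A, transition), 24 (T/G, transversion), 35 (G/T, transversion).
Of the 6 differences, 2 transitions and 4 transversions, so the answer is 4.

4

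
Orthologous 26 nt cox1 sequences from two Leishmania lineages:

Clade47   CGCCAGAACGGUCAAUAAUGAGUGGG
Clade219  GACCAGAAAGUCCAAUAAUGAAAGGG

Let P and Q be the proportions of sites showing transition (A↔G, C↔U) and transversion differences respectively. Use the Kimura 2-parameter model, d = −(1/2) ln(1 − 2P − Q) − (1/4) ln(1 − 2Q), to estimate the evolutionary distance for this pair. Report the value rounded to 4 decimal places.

0.3347

Differing sites — 1:C/G (Tv); 2:G/A (Ti); 9:C/A (Tv); 11:G/U (Tv); 12:U/C (Ti); 22:G/A (Ti); 23:U/A (Tv).
Of the 7 differences, 3 transitions and 4 transversions over 26 sites: P = 3/26 = 0.115385, Q = 4/26 = 0.153846.
d = −0.5·ln(0.615384) − 0.25·ln(0.692308) = −0.5·(-0.485509) − 0.25·(-0.367724) = 0.3347.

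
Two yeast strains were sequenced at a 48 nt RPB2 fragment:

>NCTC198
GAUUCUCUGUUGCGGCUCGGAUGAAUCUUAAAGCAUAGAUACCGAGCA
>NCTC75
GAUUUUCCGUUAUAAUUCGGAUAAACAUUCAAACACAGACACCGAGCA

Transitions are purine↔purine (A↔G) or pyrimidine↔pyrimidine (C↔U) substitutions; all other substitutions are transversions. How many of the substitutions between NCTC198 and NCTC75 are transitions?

The sequences differ at positions 5 (C/U, transition), 8 (U/C, transition), 12 (G/A, transition), 13 (C/U, transition), 14 (G/A, transition), 15 (G/A, transition), 16 (C/U, transition), 23 (G/A, transition), 26 (U/C, transition), 27 (C/A, transversion), 30 (A/C, transversion), 33 (G/A, transition), 36 (U/C, transition), 40 (U/C, transition).
Of the 14 differences, 12 transitions and 2 transversions, so the answer is 12.

12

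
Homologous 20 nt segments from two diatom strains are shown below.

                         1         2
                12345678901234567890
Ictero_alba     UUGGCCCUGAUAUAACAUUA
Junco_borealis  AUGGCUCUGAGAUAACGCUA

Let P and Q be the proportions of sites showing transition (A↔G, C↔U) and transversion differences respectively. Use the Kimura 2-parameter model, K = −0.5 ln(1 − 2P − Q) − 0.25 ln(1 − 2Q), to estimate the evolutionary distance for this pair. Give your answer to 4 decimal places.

Differing sites — 1:U/A (Tv); 6:C/U (Ti); 11:U/G (Tv); 17:A/G (Ti); 18:U/C (Ti).
Of the 5 differences, 3 transitions and 2 transversions over 20 sites: P = 3/20 = 0.150000, Q = 2/20 = 0.100000.
d = −0.5·ln(0.600000) − 0.25·ln(0.800000) = −0.5·(-0.510826) − 0.25·(-0.223144) = 0.3112.

0.3112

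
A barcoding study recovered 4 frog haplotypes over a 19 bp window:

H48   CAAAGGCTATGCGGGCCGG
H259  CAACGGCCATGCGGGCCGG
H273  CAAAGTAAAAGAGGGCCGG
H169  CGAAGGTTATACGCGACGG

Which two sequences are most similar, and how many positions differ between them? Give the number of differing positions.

2

Pairwise Hamming distances:
  H48 vs H259: 2
  H48 vs H273: 5
  H48 vs H169: 5
  H259 vs H273: 6
  H259 vs H169: 7
  H273 vs H169: 9
The smallest is 2, between H48 and H259.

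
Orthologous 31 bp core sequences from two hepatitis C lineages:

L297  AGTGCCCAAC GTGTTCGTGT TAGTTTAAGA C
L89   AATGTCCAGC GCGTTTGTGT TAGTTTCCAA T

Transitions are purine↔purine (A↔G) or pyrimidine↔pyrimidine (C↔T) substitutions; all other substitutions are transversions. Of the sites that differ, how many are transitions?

The sequences differ at positions 2 (G/A, transition), 5 (C/T, transition), 9 (A/G, transition), 12 (T/C, transition), 16 (C/T, transition), 27 (A/C, transversion), 28 (A/C, transversion), 29 (G/A, transition), 31 (C/T, transition).
Of the 9 differences, 7 transitions and 2 transversions, so the answer is 7.

7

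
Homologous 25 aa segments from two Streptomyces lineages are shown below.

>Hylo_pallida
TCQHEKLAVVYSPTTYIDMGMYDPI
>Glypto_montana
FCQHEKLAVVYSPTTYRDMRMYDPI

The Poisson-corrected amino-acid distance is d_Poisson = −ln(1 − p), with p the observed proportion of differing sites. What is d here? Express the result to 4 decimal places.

Differing sites — 1:T/F; 17:I/R; 20:G/R.
p = 3/25 = 0.120000.
d = −ln(1 − 0.120000) = −ln(0.880000) = 0.1278.

0.1278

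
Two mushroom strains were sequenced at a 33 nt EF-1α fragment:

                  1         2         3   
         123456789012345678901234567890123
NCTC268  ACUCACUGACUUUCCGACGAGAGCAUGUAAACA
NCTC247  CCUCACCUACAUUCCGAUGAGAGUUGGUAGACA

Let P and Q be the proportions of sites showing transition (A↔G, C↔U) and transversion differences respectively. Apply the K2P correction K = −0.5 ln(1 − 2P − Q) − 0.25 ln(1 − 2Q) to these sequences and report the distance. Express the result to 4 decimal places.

The sequences differ at positions 1 (A/C, transversion), 7 (U/C, transition), 8 (G/U, transversion), 11 (U/A, transversion), 18 (C/U, transition), 24 (C/U, transition), 25 (A/U, transversion), 26 (U/G, transversion), 30 (A/G, transition).
Of the 9 differences, 4 transitions and 5 transversions over 33 sites: P = 4/33 = 0.121212, Q = 5/33 = 0.151515.
d = −0.5·ln(0.606061) − 0.25·ln(0.696970) = −0.5·(-0.500775) − 0.25·(-0.361013) = 0.3406.

0.3406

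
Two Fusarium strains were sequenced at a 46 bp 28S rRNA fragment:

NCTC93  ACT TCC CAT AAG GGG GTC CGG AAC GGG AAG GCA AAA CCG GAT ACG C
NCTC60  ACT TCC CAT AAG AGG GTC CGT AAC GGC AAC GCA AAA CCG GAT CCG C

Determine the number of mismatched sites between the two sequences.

Differing sites — 13:G/A; 21:G/T; 27:G/C; 30:G/C; 43:A/C.
That gives 5 mismatches out of 46 aligned sites, so the Hamming distance is 5.

5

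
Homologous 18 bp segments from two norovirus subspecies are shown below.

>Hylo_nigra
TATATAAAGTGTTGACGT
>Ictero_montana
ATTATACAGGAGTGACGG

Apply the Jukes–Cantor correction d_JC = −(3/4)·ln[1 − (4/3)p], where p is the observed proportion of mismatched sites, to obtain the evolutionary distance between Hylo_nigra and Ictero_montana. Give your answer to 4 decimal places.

0.5482

The sequences differ at positions 1 (T/A), 2 (A/T), 7 (A/C), 10 (T/G), 11 (G/A), 12 (T/G), 18 (T/G).
p = 7/18 = 0.388889.
d = −0.75 · ln(1 − (4/3)·0.388889) = −0.75 · ln(0.481481) = −0.75 · (-0.730889) = 0.5482.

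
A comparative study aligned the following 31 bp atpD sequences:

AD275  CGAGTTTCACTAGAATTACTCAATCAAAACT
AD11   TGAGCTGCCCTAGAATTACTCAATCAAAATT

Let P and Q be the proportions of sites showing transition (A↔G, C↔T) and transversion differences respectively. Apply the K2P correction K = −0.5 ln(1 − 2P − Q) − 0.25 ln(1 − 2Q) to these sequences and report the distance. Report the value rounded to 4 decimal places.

Differing sites — 1:C/T (Ti); 5:T/C (Ti); 7:T/G (Tv); 9:A/C (Tv); 30:C/T (Ti).
Of the 5 differences, 3 transitions and 2 transversions over 31 sites: P = 3/31 = 0.096774, Q = 2/31 = 0.064516.
d = −0.5·ln(0.741936) − 0.25·ln(0.870968) = −0.5·(-0.298492) − 0.25·(-0.138150) = 0.1838.

0.1838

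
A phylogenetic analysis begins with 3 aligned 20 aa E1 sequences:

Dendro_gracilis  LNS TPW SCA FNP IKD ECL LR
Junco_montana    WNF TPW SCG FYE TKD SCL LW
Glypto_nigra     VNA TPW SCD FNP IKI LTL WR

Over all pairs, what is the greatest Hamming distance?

Pairwise Hamming distances:
  Dendro_gracilis vs Junco_montana: 8
  Dendro_gracilis vs Glypto_nigra: 7
  Junco_montana vs Glypto_nigra: 11
The largest is 11, between Junco_montana and Glypto_nigra.

11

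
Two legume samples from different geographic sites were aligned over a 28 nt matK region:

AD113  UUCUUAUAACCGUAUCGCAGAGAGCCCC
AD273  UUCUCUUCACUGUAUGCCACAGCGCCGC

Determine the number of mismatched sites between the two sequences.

Differing sites — 5:U/C; 6:A/U; 8:A/C; 11:C/U; 16:C/G; 17:G/C; 20:G/C; 23:A/C; 27:C/G.
That gives 9 mismatches out of 28 aligned sites, so the Hamming distance is 9.

9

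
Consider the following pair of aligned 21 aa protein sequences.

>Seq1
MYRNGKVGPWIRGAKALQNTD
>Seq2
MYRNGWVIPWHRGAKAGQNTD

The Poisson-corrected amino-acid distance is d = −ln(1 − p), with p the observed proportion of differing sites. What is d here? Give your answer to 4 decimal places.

0.2113

Mismatches occur at site 6 (K→W), site 8 (G→I), site 11 (I→H), site 17 (L→G).
p = 4/21 = 0.190476.
d = −ln(1 − 0.190476) = −ln(0.809524) = 0.2113.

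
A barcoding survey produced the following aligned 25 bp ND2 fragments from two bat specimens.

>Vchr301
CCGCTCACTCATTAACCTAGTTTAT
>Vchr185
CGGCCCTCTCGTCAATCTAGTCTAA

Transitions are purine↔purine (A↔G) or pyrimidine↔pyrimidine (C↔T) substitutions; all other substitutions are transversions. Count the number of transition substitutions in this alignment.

5

Differing sites — 2:C/G (Tv); 5:T/C (Ti); 7:A/T (Tv); 11:A/G (Ti); 13:T/C (Ti); 16:C/T (Ti); 22:T/C (Ti); 25:T/A (Tv).
Of the 8 differences, 5 transitions and 3 transversions, so the answer is 5.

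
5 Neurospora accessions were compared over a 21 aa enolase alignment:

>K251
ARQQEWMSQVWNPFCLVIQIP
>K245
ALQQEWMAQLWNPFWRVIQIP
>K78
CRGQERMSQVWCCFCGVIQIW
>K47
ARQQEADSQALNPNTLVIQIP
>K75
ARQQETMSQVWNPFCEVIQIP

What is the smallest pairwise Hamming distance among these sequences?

Pairwise Hamming distances:
  K251 vs K245: 5
  K251 vs K78: 7
  K251 vs K47: 6
  K251 vs K75: 2
  K245 vs K78: 11
  K245 vs K47: 9
  K245 vs K75: 6
  K78 vs K47: 12
  K78 vs K75: 7
  K47 vs K75: 7
The smallest is 2, between K251 and K75.

2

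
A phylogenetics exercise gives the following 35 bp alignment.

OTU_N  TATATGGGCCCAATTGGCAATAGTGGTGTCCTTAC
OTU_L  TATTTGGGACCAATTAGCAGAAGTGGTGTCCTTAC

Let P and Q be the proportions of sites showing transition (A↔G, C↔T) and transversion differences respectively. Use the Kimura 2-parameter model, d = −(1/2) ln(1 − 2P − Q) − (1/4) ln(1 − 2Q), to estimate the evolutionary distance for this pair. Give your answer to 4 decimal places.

The sequences differ at positions 4 (A/T, transversion), 9 (C/A, transversion), 16 (G/A, transition), 20 (A/G, transition), 21 (T/A, transversion).
Of the 5 differences, 2 transitions and 3 transversions over 35 sites: P = 2/35 = 0.057143, Q = 3/35 = 0.085714.
d = −0.5·ln(0.800000) − 0.25·ln(0.828572) = −0.5·(-0.223144) − 0.25·(-0.188052) = 0.1586.

0.1586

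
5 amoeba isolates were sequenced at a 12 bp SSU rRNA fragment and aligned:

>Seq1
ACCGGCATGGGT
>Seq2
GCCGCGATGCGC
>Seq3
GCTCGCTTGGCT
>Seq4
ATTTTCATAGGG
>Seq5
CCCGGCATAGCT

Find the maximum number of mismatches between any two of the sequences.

Pairwise Hamming distances:
  Seq1 vs Seq2: 5
  Seq1 vs Seq3: 5
  Seq1 vs Seq4: 6
  Seq1 vs Seq5: 3
  Seq2 vs Seq3: 8
  Seq2 vs Seq4: 9
  Seq2 vs Seq5: 7
  Seq3 vs Seq4: 8
  Seq3 vs Seq5: 5
  Seq4 vs Seq5: 7
The largest is 9, between Seq2 and Seq4.

9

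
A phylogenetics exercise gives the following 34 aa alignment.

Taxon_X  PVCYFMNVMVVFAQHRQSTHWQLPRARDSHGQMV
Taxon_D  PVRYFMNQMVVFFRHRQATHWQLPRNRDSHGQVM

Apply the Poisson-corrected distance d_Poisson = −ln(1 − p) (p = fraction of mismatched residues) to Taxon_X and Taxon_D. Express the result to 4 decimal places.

0.2683

The sequences differ at positions 3 (C/R), 8 (V/Q), 13 (A/F), 14 (Q/R), 18 (S/A), 26 (A/N), 33 (M/V), 34 (V/M).
p = 8/34 = 0.235294.
d = −ln(1 − 0.235294) = −ln(0.764706) = 0.2683.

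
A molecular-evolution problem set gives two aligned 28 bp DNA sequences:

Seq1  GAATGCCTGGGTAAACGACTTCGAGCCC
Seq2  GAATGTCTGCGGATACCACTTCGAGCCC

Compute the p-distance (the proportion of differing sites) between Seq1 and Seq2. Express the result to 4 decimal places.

0.1786

Differing sites — 6:C/T; 10:G/C; 12:T/G; 14:A/T; 17:G/C.
There are 5 differences over 28 sites, so p = 5/28 = 0.1786.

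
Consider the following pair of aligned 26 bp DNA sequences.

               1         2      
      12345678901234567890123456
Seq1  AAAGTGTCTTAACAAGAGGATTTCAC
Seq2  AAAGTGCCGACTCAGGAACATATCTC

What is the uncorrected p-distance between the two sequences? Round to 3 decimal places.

0.385

The sequences differ at positions 7 (T/C), 9 (T/G), 10 (T/A), 11 (A/C), 12 (A/T), 15 (A/G), 18 (G/A), 19 (G/C), 22 (T/A), 25 (A/T).
There are 10 differences over 26 sites, so p = 10/26 = 0.385.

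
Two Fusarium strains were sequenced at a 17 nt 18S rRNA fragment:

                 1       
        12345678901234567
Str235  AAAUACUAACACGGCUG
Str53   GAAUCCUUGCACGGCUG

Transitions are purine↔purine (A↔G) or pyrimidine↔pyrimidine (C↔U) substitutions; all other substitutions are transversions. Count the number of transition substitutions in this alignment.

Mismatches occur at site 1 (A→G, transition), site 5 (A→C, transversion), site 8 (A→U, transversion), site 9 (A→G, transition).
Of the 4 differences, 2 transitions and 2 transversions, so the answer is 2.

2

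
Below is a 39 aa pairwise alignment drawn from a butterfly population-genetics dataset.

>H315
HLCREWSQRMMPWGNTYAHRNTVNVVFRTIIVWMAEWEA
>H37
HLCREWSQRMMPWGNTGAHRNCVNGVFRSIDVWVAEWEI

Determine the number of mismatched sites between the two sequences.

7

Differing sites — 17:Y/G; 22:T/C; 25:V/G; 29:T/S; 31:I/D; 34:M/V; 39:A/I.
That gives 7 mismatches out of 39 aligned sites, so the Hamming distance is 7.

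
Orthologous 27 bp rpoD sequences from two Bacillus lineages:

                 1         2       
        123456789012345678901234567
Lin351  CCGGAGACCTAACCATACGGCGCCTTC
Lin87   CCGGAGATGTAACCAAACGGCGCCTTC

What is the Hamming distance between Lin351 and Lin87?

Differing sites — 8:C/T; 9:C/G; 16:T/A.
That gives 3 mismatches out of 27 aligned sites, so the Hamming distance is 3.

3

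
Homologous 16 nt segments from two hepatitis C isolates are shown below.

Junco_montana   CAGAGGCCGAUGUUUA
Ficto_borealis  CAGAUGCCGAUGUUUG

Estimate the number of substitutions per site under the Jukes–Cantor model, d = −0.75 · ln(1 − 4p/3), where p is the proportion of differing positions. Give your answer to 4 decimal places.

Differing sites — 5:G/U; 16:A/G.
p = 2/16 = 0.125000.
d = −0.75 · ln(1 − (4/3)·0.125000) = −0.75 · ln(0.833333) = −0.75 · (-0.182322) = 0.1367.

0.1367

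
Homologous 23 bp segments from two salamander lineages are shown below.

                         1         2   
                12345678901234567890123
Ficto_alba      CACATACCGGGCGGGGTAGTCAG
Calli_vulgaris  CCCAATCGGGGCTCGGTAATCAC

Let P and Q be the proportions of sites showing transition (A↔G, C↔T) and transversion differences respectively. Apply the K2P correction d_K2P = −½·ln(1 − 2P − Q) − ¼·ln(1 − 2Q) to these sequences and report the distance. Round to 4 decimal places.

Mismatches occur at site 2 (A→C, transversion), site 5 (T→A, transversion), site 6 (A→T, transversion), site 8 (C→G, transversion), site 13 (G→T, transversion), site 14 (G→C, transversion), site 19 (G→A, transition), site 23 (G→C, transversion).
Of the 8 differences, 1 transition and 7 transversions over 23 sites: P = 1/23 = 0.043478, Q = 7/23 = 0.304348.
d = −0.5·ln(0.608696) − 0.25·ln(0.391304) = −0.5·(-0.496436) − 0.25·(-0.938271) = 0.4828.

0.4828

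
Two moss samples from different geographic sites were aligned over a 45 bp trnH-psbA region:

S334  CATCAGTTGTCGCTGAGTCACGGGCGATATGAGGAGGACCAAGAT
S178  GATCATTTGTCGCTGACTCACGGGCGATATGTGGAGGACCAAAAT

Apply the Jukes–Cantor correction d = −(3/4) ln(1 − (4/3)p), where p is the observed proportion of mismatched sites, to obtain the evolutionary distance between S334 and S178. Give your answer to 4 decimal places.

Mismatches occur at site 1 (C↔G), site 6 (G↔T), site 17 (G↔C), site 32 (A↔T), site 43 (G↔A).
p = 5/45 = 0.111111.
d = −0.75 · ln(1 − (4/3)·0.111111) = −0.75 · ln(0.851852) = −0.75 · (-0.160342) = 0.1203.

0.1203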